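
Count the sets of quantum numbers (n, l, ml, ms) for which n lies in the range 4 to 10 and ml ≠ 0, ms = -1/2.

322

Count contributing orbitals for each principal shell:
n=4 → 12; n=5 → 20; n=6 → 30; n=7 → 42; n=8 → 56; n=9 → 72; n=10 → 90.
Orbitals: 12 + 20 + 30 + 42 + 56 + 72 + 90 = 322. With ms fixed to -1/2 there is one state per orbital, so 322 states.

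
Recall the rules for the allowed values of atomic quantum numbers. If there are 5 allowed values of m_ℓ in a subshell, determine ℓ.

ℓ = 2 (d)

m_ℓ ranges over 2ℓ+1 integers, so 2ℓ+1 = 5 ⇒ ℓ = 2.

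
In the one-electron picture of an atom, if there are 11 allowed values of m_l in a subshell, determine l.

l = 5 (h)

m_l ranges over 2l+1 integers, so 2l+1 = 11 ⇒ l = 5.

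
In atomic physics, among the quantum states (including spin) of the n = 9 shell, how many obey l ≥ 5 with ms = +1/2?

56

Per l-value: l=5 → 11; l=6 → 13; l=7 → 15; l=8 → 17.
Orbitals: 11 + 13 + 15 + 17 = 56. With ms fixed to a single value there is one state per orbital, giving 56 states.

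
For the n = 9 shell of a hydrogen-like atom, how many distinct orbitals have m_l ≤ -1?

The n = 9 shell has l = 0 through 8; check each.
Contributions: l=1 → 1; l=2 → 2; l=3 → 3; l=4 → 4; l=5 → 5; l=6 → 6; l=7 → 7; l=8 → 8.
Total orbitals: 1 + 2 + 3 + 4 + 5 + 6 + 7 + 8 = 36.

36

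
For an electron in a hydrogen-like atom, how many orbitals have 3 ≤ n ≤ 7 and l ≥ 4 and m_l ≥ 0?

Treat each shell separately and count matching orbitals:
n=5 → 5; n=6 → 11; n=7 → 18.
Total orbitals: 5 + 11 + 18 = 34.

34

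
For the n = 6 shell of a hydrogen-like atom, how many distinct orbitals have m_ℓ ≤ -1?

15

Go through ℓ = 0, …, 5 (the values permitted for n = 6).
Per ℓ-value: ℓ=1 → 1; ℓ=2 → 2; ℓ=3 → 3; ℓ=4 → 4; ℓ=5 → 5.
Total orbitals: 1 + 2 + 3 + 4 + 5 = 15.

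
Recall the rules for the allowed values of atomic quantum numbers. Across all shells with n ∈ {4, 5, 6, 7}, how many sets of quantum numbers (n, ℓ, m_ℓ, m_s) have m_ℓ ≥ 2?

68

Work shell by shell — for each n, count the (ℓ, m_ℓ) pairs that satisfy m_ℓ ≥ 2:
n=4 → 3; n=5 → 6; n=6 → 10; n=7 → 15.
Orbitals: 3 + 6 + 10 + 15 = 34. Including both spin states (m_s = ±1/2) gives 2 × 34 = 68 states.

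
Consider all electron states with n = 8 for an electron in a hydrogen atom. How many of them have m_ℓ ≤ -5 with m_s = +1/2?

6

For n = 8, ℓ ranges over 0 … 7.
Per ℓ-value: ℓ=5 → 1; ℓ=6 → 2; ℓ=7 → 3.
Orbitals: 1 + 2 + 3 = 6. With m_s fixed to a single value there is one state per orbital, giving 6 states.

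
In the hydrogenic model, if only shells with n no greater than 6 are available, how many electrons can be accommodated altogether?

Total orbitals = 1² + 2² + 3² + 4² + 5² + 6² = 91. Doubling for spin gives 182 electrons.

182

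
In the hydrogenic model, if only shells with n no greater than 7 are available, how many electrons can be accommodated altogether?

280

Total orbitals = 1² + 2² + 3² + 4² + 5² + 6² + 7² = 140. Doubling for spin gives 280 electrons.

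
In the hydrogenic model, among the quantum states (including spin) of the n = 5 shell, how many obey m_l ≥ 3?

6

With n = 5 the allowed l are 0, 1, …, 4.
Per l-value: l=3 → 1; l=4 → 2.
Orbitals: 1 + 2 = 3. Each orbital carries two spin states, so 3 × 2 = 6 states.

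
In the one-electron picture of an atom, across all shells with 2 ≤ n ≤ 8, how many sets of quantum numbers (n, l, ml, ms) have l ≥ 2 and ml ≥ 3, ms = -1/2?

35

Work shell by shell — for each n, count the (l, ml) pairs that satisfy l ≥ 2 and ml ≥ 3:
n=4 → 1; n=5 → 3; n=6 → 6; n=7 → 10; n=8 → 15.
Orbitals: 1 + 3 + 6 + 10 + 15 = 35. With ms fixed to -1/2 there is one state per orbital, so 35 states.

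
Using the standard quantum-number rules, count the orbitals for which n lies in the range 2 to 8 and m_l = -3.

15

Treat each shell separately and count matching orbitals:
n=4 → 1; n=5 → 2; n=6 → 3; n=7 → 4; n=8 → 5.
Total orbitals: 1 + 2 + 3 + 4 + 5 = 15.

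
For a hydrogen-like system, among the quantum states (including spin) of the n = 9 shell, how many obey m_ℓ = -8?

Go through ℓ = 0, …, 8 (the values permitted for n = 9).
Per ℓ-value: ℓ=8 → 1.
Orbitals: 1. Each orbital carries two spin states, so 1 × 2 = 2 states.

2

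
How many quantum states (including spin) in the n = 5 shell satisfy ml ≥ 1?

20

Contributions: l=1 → 1; l=2 → 2; l=3 → 3; l=4 → 4.
Orbitals: 1 + 2 + 3 + 4 = 10. Each orbital carries two spin states, so 10 × 2 = 20 states.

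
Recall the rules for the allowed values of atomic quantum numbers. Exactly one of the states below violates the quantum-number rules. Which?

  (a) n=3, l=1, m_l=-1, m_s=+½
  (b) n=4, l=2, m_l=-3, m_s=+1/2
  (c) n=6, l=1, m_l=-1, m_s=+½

(b) has |m_l| = 3 > l = 2, violating −l ≤ m_l ≤ l.
The remaining sets (a), (c) satisfy all four rules.

(b)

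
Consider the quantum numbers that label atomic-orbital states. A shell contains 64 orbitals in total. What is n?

n = 8

n² = 64 ⇒ n = 8.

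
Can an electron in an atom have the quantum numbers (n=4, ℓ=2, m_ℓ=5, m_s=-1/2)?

The magnetic quantum number must satisfy −ℓ ≤ m_ℓ ≤ ℓ. With ℓ = 2, m_ℓ can only be -2, -1, 0, 1, 2, so m_ℓ = 5 is forbidden.

No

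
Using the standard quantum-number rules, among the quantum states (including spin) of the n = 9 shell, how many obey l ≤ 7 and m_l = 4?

8

Go through l = 0, …, 8 (the values permitted for n = 9).
Per l-value: l=4 → 1; l=5 → 1; l=6 → 1; l=7 → 1.
Orbitals: 1 + 1 + 1 + 1 = 4. Each orbital carries two spin states, so 4 × 2 = 8 states.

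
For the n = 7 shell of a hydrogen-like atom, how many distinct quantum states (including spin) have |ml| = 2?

The n = 7 shell has l = 0 through 6; check each.
The (l, ml) pairs meeting |ml| = 2 give: l=2 → 2; l=3 → 2; l=4 → 2; l=5 → 2; l=6 → 2.
Orbitals: 2 + 2 + 2 + 2 + 2 = 10. Each orbital carries two spin states, so 10 × 2 = 20 states.

20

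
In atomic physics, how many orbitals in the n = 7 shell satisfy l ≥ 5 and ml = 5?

2

For n = 7, l ranges over 0 … 6.
Contributions: l=5 → 1; l=6 → 1.
Total orbitals: 1 + 1 = 2.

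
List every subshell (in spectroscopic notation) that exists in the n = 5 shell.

5s, 5p, 5d, 5f, 5g

For n = 5, ℓ runs from 0 to 4. In spectroscopic notation ℓ = 0,1,2,… ↔ s,p,d,f,g,h,i, so the subshells are 5s, 5p, 5d, 5f, 5g.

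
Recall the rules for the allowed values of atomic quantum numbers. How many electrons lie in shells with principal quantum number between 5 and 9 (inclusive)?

510

Shell n has n² orbitals: 5²=25 + 6²=36 + 7²=49 + 8²=64 + 9²=81 = 255 orbitals.
Two spin states per orbital: 2 × 255 = 510 electrons.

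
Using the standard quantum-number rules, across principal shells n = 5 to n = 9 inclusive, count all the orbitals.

255

Shell n has n² orbitals: 5²=25 + 6²=36 + 7²=49 + 8²=64 + 9²=81 = 255 orbitals.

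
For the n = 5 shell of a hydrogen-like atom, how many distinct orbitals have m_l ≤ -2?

With n = 5 the allowed l are 0, 1, …, 4.
Orbitals with m_l ≤ -2, by l: l=2 → 1; l=3 → 2; l=4 → 3.
Total orbitals: 1 + 2 + 3 = 6.

6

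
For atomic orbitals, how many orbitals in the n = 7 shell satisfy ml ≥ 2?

15

The (l, ml) pairs meeting ml ≥ 2 give: l=2 → 1; l=3 → 2; l=4 → 3; l=5 → 4; l=6 → 5.
Total orbitals: 1 + 2 + 3 + 4 + 5 = 15.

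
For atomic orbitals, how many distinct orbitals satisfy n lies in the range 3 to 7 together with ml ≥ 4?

10

Work shell by shell — for each n, count the (l, ml) pairs that satisfy ml ≥ 4:
n=5 → 1; n=6 → 3; n=7 → 6.
Total orbitals: 1 + 3 + 6 = 10.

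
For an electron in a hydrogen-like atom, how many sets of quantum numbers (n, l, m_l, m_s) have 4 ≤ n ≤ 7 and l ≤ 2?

72

For each n in the range, tally the orbitals obeying l ≤ 2:
n=4 → 9; n=5 → 9; n=6 → 9; n=7 → 9.
Orbitals: 9 + 9 + 9 + 9 = 36. Including both spin states (m_s = ±1/2) gives 2 × 36 = 72 states.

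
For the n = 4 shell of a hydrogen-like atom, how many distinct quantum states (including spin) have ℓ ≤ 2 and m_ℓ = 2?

2

Orbitals with ℓ ≤ 2 and m_ℓ = 2, by ℓ: ℓ=2 → 1.
Orbitals: 1. Each orbital carries two spin states, so 1 × 2 = 2 states.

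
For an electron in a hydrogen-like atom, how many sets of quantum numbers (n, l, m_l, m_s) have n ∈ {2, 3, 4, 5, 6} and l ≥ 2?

140

Per-shell orbital counts meeting the constraint:
n=3 → 5; n=4 → 12; n=5 → 21; n=6 → 32.
Orbitals: 5 + 12 + 21 + 32 = 70. Including both spin states (m_s = ±1/2) gives 2 × 70 = 140 states.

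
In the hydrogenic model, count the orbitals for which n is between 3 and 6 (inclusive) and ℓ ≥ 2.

70

Go shell by shell, enumerating (ℓ, m_ℓ) with ℓ ≥ 2:
n=3 → 5; n=4 → 12; n=5 → 21; n=6 → 32.
Total orbitals: 5 + 12 + 21 + 32 = 70.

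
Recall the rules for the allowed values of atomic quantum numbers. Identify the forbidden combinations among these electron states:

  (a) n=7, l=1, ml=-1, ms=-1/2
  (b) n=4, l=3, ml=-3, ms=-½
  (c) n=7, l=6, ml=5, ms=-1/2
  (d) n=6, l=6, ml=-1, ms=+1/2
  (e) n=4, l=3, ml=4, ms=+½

(d) has l = 6 ≥ n = 6, violating 0 ≤ l ≤ n−1.
(e) has |ml| = 4 > l = 3, violating −l ≤ ml ≤ l.
The remaining sets (a), (b), (c) satisfy all four rules.

(d) and (e)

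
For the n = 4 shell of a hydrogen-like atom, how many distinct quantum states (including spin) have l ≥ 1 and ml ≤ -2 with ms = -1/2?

3

The n = 4 shell has l = 0 through 3; check each.
Per l-value: l=2 → 1; l=3 → 2.
Orbitals: 1 + 2 = 3. With ms fixed to a single value there is one state per orbital, giving 3 states.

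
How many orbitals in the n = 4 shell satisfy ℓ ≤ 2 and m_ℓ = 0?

3

For n = 4, ℓ ranges over 0 … 3.
The (ℓ, m_ℓ) pairs meeting ℓ ≤ 2 and m_ℓ = 0 give: ℓ=0 → 1; ℓ=1 → 1; ℓ=2 → 1.
Total orbitals: 1 + 1 + 1 = 3.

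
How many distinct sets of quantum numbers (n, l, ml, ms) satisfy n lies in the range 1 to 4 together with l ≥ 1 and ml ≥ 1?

Per-shell orbital counts meeting the constraint:
n=2 → 1; n=3 → 3; n=4 → 6.
Orbitals: 1 + 3 + 6 = 10. Including both spin states (ms = ±1/2) gives 2 × 10 = 20 states.

20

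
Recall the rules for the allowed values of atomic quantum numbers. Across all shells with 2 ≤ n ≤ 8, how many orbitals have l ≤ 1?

28

Treat each shell separately and count matching orbitals:
n=2 → 4; n=3 → 4; n=4 → 4; n=5 → 4; n=6 → 4; n=7 → 4; n=8 → 4.
Total orbitals: 4 + 4 + 4 + 4 + 4 + 4 + 4 = 28.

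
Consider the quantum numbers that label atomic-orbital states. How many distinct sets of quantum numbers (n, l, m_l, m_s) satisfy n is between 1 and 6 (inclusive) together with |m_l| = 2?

For each n in the range, tally the orbitals obeying |m_l| = 2:
n=3 → 2; n=4 → 4; n=5 → 6; n=6 → 8.
Orbitals: 2 + 4 + 6 + 8 = 20. Including both spin states (m_s = ±1/2) gives 2 × 20 = 40 states.

40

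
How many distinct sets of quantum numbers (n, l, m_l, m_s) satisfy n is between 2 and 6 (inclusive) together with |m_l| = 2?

40

Count contributing orbitals for each principal shell:
n=3 → 2; n=4 → 4; n=5 → 6; n=6 → 8.
Orbitals: 2 + 4 + 6 + 8 = 20. Including both spin states (m_s = ±1/2) gives 2 × 20 = 40 states.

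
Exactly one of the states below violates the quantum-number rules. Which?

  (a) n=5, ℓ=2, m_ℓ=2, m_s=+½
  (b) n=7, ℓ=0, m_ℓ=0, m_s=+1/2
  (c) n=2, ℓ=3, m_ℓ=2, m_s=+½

(c) has ℓ = 3 ≥ n = 2, violating 0 ≤ ℓ ≤ n−1.
The remaining sets (a), (b) satisfy all four rules.

(c)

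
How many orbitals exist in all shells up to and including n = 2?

5

Total orbitals = 1² + 2² = 5.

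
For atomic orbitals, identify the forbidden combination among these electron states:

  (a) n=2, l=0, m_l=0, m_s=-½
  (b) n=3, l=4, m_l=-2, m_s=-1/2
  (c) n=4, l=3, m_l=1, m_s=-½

(b)

(b) has l = 4 ≥ n = 3, violating 0 ≤ l ≤ n−1.
The remaining sets (a), (c) satisfy all four rules.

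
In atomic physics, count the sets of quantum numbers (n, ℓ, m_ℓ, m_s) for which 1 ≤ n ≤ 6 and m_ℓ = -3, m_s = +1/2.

Treat each shell separately and count matching orbitals:
n=4 → 1; n=5 → 2; n=6 → 3.
Orbitals: 1 + 2 + 3 = 6. With m_s fixed to +1/2 there is one state per orbital, so 6 states.

6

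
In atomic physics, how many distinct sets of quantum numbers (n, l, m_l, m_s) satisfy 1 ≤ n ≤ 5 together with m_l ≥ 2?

20

Treat each shell separately and count matching orbitals:
n=3 → 1; n=4 → 3; n=5 → 6.
Orbitals: 1 + 3 + 6 = 10. Including both spin states (m_s = ±1/2) gives 2 × 10 = 20 states.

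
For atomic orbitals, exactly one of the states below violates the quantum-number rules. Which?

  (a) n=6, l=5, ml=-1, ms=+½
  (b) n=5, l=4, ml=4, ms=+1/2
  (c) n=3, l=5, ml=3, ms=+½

(c) has l = 5 ≥ n = 3, violating 0 ≤ l ≤ n−1.
The remaining sets (a), (b) satisfy all four rules.

(c)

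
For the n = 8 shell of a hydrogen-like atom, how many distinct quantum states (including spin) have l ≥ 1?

126

Per l-value: l=1 → 3; l=2 → 5; l=3 → 7; l=4 → 9; l=5 → 11; l=6 → 13; l=7 → 15.
Orbitals: 3 + 5 + 7 + 9 + 11 + 13 + 15 = 63. Each orbital carries two spin states, so 63 × 2 = 126 states.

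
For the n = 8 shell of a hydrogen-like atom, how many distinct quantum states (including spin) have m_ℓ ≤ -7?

2

Go through ℓ = 0, …, 7 (the values permitted for n = 8).
Per ℓ-value: ℓ=7 → 1.
Orbitals: 1. Each orbital carries two spin states, so 1 × 2 = 2 states.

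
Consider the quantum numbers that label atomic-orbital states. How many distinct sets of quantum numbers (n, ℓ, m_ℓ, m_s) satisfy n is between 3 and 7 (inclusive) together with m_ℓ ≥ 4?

Treat each shell separately and count matching orbitals:
n=5 → 1; n=6 → 3; n=7 → 6.
Orbitals: 1 + 3 + 6 = 10. Including both spin states (m_s = ±1/2) gives 2 × 10 = 20 states.

20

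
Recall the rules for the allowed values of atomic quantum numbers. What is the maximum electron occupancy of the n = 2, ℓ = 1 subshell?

A subshell with ℓ = 1 has 2ℓ+1 = 3 orbitals, each holding 2 electrons (spin ±1/2), so 3 × 2 = 6.

6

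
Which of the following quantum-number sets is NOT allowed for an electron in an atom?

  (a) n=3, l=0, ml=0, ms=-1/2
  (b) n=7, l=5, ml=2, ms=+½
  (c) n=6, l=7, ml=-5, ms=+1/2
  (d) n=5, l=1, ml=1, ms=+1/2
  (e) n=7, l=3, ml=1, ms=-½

(c)

(c) has l = 7 ≥ n = 6, violating 0 ≤ l ≤ n−1.
The remaining sets (a), (b), (d), (e) satisfy all four rules.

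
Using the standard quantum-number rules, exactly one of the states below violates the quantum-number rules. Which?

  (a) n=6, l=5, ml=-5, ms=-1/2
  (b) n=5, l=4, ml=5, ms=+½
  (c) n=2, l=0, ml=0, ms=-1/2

(b)

(b) has |ml| = 5 > l = 4, violating −l ≤ ml ≤ l.
The remaining sets (a), (c) satisfy all four rules.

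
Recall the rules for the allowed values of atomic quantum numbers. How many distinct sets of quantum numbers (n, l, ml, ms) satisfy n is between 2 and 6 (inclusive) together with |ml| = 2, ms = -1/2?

For each n in the range, tally the orbitals obeying |ml| = 2:
n=3 → 2; n=4 → 4; n=5 → 6; n=6 → 8.
Orbitals: 2 + 4 + 6 + 8 = 20. With ms fixed to -1/2 there is one state per orbital, so 20 states.

20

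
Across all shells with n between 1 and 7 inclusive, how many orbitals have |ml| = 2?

For each n in the range, tally the orbitals obeying |ml| = 2:
n=3 → 2; n=4 → 4; n=5 → 6; n=6 → 8; n=7 → 10.
Total orbitals: 2 + 4 + 6 + 8 + 10 = 30.

30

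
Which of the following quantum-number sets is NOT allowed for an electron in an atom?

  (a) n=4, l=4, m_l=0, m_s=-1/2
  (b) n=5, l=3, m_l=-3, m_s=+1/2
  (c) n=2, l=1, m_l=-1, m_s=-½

(a)

(a) has l = 4 ≥ n = 4, violating 0 ≤ l ≤ n−1.
The remaining sets (b), (c) satisfy all four rules.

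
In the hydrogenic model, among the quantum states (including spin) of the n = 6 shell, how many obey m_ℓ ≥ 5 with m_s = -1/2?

1

Contributions: ℓ=5 → 1.
Orbitals: 1. With m_s fixed to a single value there is one state per orbital, giving 1 state.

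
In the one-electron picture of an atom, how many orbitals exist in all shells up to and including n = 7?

140

Total orbitals = 1² + 2² + 3² + 4² + 5² + 6² + 7² = 140.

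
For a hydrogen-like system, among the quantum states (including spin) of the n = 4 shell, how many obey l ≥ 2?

24

Per l-value: l=2 → 5; l=3 → 7.
Orbitals: 5 + 7 = 12. Each orbital carries two spin states, so 12 × 2 = 24 states.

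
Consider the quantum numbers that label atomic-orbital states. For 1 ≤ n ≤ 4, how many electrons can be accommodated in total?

Total orbitals = 1² + 2² + 3² + 4² = 30. Doubling for spin gives 60 electrons.

60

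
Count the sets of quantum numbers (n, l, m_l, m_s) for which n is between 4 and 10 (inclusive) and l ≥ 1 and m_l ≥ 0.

406

Treat each shell separately and count matching orbitals:
n=4 → 9; n=5 → 14; n=6 → 20; n=7 → 27; n=8 → 35; n=9 → 44; n=10 → 54.
Orbitals: 9 + 14 + 20 + 27 + 35 + 44 + 54 = 203. Including both spin states (m_s = ±1/2) gives 2 × 203 = 406 states.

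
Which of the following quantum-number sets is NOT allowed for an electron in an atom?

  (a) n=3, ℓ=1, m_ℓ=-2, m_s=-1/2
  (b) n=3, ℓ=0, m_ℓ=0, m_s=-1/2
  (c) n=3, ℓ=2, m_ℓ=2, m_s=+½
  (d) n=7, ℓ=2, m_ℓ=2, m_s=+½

(a)

(a) has |m_ℓ| = 2 > ℓ = 1, violating −ℓ ≤ m_ℓ ≤ ℓ.
The remaining sets (b), (c), (d) satisfy all four rules.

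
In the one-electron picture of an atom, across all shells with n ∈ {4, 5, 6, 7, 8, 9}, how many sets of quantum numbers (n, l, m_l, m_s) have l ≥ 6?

Treat each shell separately and count matching orbitals:
n=7 → 13; n=8 → 28; n=9 → 45.
Orbitals: 13 + 28 + 45 = 86. Including both spin states (m_s = ±1/2) gives 2 × 86 = 172 states.

172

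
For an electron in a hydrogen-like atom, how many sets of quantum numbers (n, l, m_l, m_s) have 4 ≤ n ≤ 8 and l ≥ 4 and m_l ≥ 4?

40

Go shell by shell, enumerating (l, m_l) with l ≥ 4 and m_l ≥ 4:
n=5 → 1; n=6 → 3; n=7 → 6; n=8 → 10.
Orbitals: 1 + 3 + 6 + 10 = 20. Including both spin states (m_s = ±1/2) gives 2 × 20 = 40 states.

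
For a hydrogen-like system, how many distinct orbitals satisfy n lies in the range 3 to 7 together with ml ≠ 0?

110

Treat each shell separately and count matching orbitals:
n=3 → 6; n=4 → 12; n=5 → 20; n=6 → 30; n=7 → 42.
Total orbitals: 6 + 12 + 20 + 30 + 42 = 110.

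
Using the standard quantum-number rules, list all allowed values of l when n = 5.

l is an integer with 0 ≤ l ≤ n−1, so for n = 5: l = 0, 1, 2, 3, 4.

0, 1, 2, 3, 4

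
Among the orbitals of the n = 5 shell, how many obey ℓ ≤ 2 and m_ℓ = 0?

3

The (ℓ, m_ℓ) pairs meeting ℓ ≤ 2 and m_ℓ = 0 give: ℓ=0 → 1; ℓ=1 → 1; ℓ=2 → 1.
Total orbitals: 1 + 1 + 1 = 3.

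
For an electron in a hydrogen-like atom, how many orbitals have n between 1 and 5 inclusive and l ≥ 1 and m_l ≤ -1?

20

Per-shell orbital counts meeting the constraint:
n=2 → 1; n=3 → 3; n=4 → 6; n=5 → 10.
Total orbitals: 1 + 3 + 6 + 10 = 20.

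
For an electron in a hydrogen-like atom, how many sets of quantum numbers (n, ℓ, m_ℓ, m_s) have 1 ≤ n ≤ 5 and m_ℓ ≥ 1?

For each n in the range, tally the orbitals obeying m_ℓ ≥ 1:
n=2 → 1; n=3 → 3; n=4 → 6; n=5 → 10.
Orbitals: 1 + 3 + 6 + 10 = 20. Including both spin states (m_s = ±1/2) gives 2 × 20 = 40 states.

40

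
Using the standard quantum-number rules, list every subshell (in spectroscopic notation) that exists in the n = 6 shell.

For n = 6, l runs from 0 to 5. In spectroscopic notation l = 0,1,2,… ↔ s,p,d,f,g,h,i, so the subshells are 6s, 6p, 6d, 6f, 6g, 6h.

6s, 6p, 6d, 6f, 6g, 6h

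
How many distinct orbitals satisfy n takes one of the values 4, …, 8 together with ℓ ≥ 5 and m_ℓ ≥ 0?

Per-shell orbital counts meeting the constraint:
n=6 → 6; n=7 → 13; n=8 → 21.
Total orbitals: 6 + 13 + 21 = 40.

40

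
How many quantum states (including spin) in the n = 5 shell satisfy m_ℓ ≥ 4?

Per ℓ-value: ℓ=4 → 1.
Orbitals: 1. Each orbital carries two spin states, so 1 × 2 = 2 states.

2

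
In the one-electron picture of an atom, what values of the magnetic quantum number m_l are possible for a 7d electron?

The 7d subshell has l = 2, and m_l takes every integer from −l to +l. With l = 2 that gives the 5 values -2, -1, 0, 1, 2.

-2, -1, 0, 1, 2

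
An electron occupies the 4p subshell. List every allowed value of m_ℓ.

-1, 0, 1

The 4p subshell has ℓ = 1, and m_ℓ takes every integer from −ℓ to +ℓ. With ℓ = 1 that gives the 3 values -1, 0, 1.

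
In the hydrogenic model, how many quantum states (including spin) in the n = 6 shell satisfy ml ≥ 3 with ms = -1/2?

6

For n = 6, l ranges over 0 … 5.
Per l-value: l=3 → 1; l=4 → 2; l=5 → 3.
Orbitals: 1 + 2 + 3 = 6. With ms fixed to a single value there is one state per orbital, giving 6 states.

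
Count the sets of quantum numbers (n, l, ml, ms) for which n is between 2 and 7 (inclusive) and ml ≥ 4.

20

Treat each shell separately and count matching orbitals:
n=5 → 1; n=6 → 3; n=7 → 6.
Orbitals: 1 + 3 + 6 = 10. Including both spin states (ms = ±1/2) gives 2 × 10 = 20 states.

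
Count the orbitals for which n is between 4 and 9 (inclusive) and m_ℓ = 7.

Count contributing orbitals for each principal shell:
n=8 → 1; n=9 → 2.
Total orbitals: 1 + 2 = 3.

3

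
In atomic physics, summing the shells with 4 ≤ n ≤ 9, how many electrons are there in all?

542

Shell n has n² orbitals: 4²=16 + 5²=25 + 6²=36 + 7²=49 + 8²=64 + 9²=81 = 271 orbitals.
Two spin states per orbital: 2 × 271 = 542 electrons.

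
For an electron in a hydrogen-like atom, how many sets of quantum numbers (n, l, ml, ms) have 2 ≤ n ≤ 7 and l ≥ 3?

180

Per-shell orbital counts meeting the constraint:
n=4 → 7; n=5 → 16; n=6 → 27; n=7 → 40.
Orbitals: 7 + 16 + 27 + 40 = 90. Including both spin states (ms = ±1/2) gives 2 × 90 = 180 states.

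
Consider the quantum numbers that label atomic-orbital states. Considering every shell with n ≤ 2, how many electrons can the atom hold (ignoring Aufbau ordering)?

10

Total orbitals = 1² + 2² = 5. Doubling for spin gives 10 electrons.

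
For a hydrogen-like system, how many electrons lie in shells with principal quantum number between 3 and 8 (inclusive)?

398

Shell n has n² orbitals: 3²=9 + 4²=16 + 5²=25 + 6²=36 + 7²=49 + 8²=64 = 199 orbitals.
Two spin states per orbital: 2 × 199 = 398 electrons.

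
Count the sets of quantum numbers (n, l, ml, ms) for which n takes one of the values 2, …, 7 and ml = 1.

For each n in the range, tally the orbitals obeying ml = 1:
n=2 → 1; n=3 → 2; n=4 → 3; n=5 → 4; n=6 → 5; n=7 → 6.
Orbitals: 1 + 2 + 3 + 4 + 5 + 6 = 21. Including both spin states (ms = ±1/2) gives 2 × 21 = 42 states.

42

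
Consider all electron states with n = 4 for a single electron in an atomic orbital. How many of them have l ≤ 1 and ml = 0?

4

The n = 4 shell has l = 0 through 3; check each.
Orbitals with l ≤ 1 and ml = 0, by l: l=0 → 1; l=1 → 1.
Orbitals: 1 + 1 = 2. Each orbital carries two spin states, so 2 × 2 = 4 states.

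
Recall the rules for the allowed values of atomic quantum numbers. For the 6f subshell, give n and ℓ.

The leading integer gives n = 6; the letter 'f' means ℓ = 3.

n = 6, ℓ = 3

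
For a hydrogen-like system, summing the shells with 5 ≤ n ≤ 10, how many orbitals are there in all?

355

Shell n has n² orbitals: 5²=25 + 6²=36 + 7²=49 + 8²=64 + 9²=81 + 10²=100 = 355 orbitals.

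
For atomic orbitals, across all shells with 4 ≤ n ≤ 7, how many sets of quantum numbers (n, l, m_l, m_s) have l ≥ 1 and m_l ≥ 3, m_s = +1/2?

20

For each n in the range, tally the orbitals obeying l ≥ 1 and m_l ≥ 3:
n=4 → 1; n=5 → 3; n=6 → 6; n=7 → 10.
Orbitals: 1 + 3 + 6 + 10 = 20. With m_s fixed to +1/2 there is one state per orbital, so 20 states.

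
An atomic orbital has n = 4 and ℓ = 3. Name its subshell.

4f

ℓ = 3 corresponds to the letter 'f', so the subshell is 4f.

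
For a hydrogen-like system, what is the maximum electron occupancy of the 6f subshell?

A subshell with l = 3 has 2l+1 = 7 orbitals, each holding 2 electrons (spin ±1/2), so 7 × 2 = 14.

14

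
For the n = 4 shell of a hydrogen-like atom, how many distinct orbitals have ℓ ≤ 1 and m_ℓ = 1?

1

The n = 4 shell has ℓ = 0 through 3; check each.
Contributions: ℓ=1 → 1.
Total orbitals: 1.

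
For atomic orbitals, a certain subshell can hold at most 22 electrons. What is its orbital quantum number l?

2(2l+1) = 22 ⇒ 2l+1 = 11 ⇒ l = 5.

l = 5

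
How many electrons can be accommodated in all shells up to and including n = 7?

280

Total orbitals = 1² + 2² + 3² + 4² + 5² + 6² + 7² = 140. Doubling for spin gives 280 electrons.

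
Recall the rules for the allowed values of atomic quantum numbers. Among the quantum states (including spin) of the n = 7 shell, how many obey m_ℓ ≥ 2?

30

The (ℓ, m_ℓ) pairs meeting m_ℓ ≥ 2 give: ℓ=2 → 1; ℓ=3 → 2; ℓ=4 → 3; ℓ=5 → 4; ℓ=6 → 5.
Orbitals: 1 + 2 + 3 + 4 + 5 = 15. Each orbital carries two spin states, so 15 × 2 = 30 states.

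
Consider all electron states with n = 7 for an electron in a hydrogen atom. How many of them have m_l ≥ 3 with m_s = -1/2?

10

The n = 7 shell has l = 0 through 6; check each.
Contributions: l=3 → 1; l=4 → 2; l=5 → 3; l=6 → 4.
Orbitals: 1 + 2 + 3 + 4 = 10. With m_s fixed to a single value there is one state per orbital, giving 10 states.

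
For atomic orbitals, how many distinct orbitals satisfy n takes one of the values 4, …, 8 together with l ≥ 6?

41

For each n in the range, tally the orbitals obeying l ≥ 6:
n=7 → 13; n=8 → 28.
Total orbitals: 13 + 28 = 41.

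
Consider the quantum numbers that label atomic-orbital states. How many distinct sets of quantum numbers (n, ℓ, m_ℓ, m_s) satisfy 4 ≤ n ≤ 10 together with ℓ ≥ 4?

Go shell by shell, enumerating (ℓ, m_ℓ) with ℓ ≥ 4:
n=5 → 9; n=6 → 20; n=7 → 33; n=8 → 48; n=9 → 65; n=10 → 84.
Orbitals: 9 + 20 + 33 + 48 + 65 + 84 = 259. Including both spin states (m_s = ±1/2) gives 2 × 259 = 518 states.

518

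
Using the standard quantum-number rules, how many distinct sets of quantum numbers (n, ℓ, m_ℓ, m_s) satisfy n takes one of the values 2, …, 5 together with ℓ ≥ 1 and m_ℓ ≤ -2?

Count contributing orbitals for each principal shell:
n=3 → 1; n=4 → 3; n=5 → 6.
Orbitals: 1 + 3 + 6 = 10. Including both spin states (m_s = ±1/2) gives 2 × 10 = 20 states.

20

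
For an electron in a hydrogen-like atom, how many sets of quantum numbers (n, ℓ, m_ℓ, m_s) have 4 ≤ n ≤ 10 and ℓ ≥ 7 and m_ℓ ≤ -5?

44

For each n in the range, tally the orbitals obeying ℓ ≥ 7 and m_ℓ ≤ -5:
n=8 → 3; n=9 → 7; n=10 → 12.
Orbitals: 3 + 7 + 12 = 22. Including both spin states (m_s = ±1/2) gives 2 × 22 = 44 states.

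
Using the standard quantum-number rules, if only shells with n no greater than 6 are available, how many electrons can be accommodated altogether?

182

Total orbitals = 1² + 2² + 3² + 4² + 5² + 6² = 91. Doubling for spin gives 182 electrons.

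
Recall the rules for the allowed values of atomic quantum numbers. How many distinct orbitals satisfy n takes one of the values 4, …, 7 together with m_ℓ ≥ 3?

Per-shell orbital counts meeting the constraint:
n=4 → 1; n=5 → 3; n=6 → 6; n=7 → 10.
Total orbitals: 1 + 3 + 6 + 10 = 20.

20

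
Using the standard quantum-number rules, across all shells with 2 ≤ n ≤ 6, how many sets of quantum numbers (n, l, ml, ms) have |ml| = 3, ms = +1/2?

Work shell by shell — for each n, count the (l, ml) pairs that satisfy |ml| = 3:
n=4 → 2; n=5 → 4; n=6 → 6.
Orbitals: 2 + 4 + 6 = 12. With ms fixed to +1/2 there is one state per orbital, so 12 states.

12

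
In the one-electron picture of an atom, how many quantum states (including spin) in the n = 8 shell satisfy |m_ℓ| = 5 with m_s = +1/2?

Go through ℓ = 0, …, 7 (the values permitted for n = 8).
The (ℓ, m_ℓ) pairs meeting |m_ℓ| = 5 give: ℓ=5 → 2; ℓ=6 → 2; ℓ=7 → 2.
Orbitals: 2 + 2 + 2 = 6. With m_s fixed to a single value there is one state per orbital, giving 6 states.

6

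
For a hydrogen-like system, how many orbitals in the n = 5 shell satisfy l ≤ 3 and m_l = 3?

With n = 5 the allowed l are 0, 1, …, 4.
Orbitals with l ≤ 3 and m_l = 3, by l: l=3 → 1.
Total orbitals: 1.

1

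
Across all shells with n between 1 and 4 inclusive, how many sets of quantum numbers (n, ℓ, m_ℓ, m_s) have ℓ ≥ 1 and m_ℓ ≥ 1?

20

Treat each shell separately and count matching orbitals:
n=2 → 1; n=3 → 3; n=4 → 6.
Orbitals: 1 + 3 + 6 = 10. Including both spin states (m_s = ±1/2) gives 2 × 10 = 20 states.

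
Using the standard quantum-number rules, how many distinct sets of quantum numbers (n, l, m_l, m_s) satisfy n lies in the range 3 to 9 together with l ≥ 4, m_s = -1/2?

For each n in the range, tally the orbitals obeying l ≥ 4:
n=5 → 9; n=6 → 20; n=7 → 33; n=8 → 48; n=9 → 65.
Orbitals: 9 + 20 + 33 + 48 + 65 = 175. With m_s fixed to -1/2 there is one state per orbital, so 175 states.

175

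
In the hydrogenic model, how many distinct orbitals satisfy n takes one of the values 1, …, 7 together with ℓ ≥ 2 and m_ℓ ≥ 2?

For each n in the range, tally the orbitals obeying ℓ ≥ 2 and m_ℓ ≥ 2:
n=3 → 1; n=4 → 3; n=5 → 6; n=6 → 10; n=7 → 15.
Total orbitals: 1 + 3 + 6 + 10 + 15 = 35.

35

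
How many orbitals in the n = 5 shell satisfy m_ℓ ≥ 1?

10

Go through ℓ = 0, …, 4 (the values permitted for n = 5).
Contributions: ℓ=1 → 1; ℓ=2 → 2; ℓ=3 → 3; ℓ=4 → 4.
Total orbitals: 1 + 2 + 3 + 4 = 10.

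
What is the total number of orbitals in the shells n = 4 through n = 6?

77

Shell n has n² orbitals: 4²=16 + 5²=25 + 6²=36 = 77 orbitals.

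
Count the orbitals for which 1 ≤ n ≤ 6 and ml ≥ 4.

4

Per-shell orbital counts meeting the constraint:
n=5 → 1; n=6 → 3.
Total orbitals: 1 + 3 = 4.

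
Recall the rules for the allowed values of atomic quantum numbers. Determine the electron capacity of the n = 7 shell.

A shell holds 2n² electrons: 2 × 7² = 2 × 49 = 98.

98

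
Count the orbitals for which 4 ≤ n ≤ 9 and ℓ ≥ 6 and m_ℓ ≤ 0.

Count contributing orbitals for each principal shell:
n=7 → 7; n=8 → 15; n=9 → 24.
Total orbitals: 7 + 15 + 24 = 46.

46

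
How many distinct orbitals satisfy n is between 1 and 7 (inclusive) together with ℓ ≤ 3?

For each n in the range, tally the orbitals obeying ℓ ≤ 3:
n=1 → 1; n=2 → 4; n=3 → 9; n=4 → 16; n=5 → 16; n=6 → 16; n=7 → 16.
Total orbitals: 1 + 4 + 9 + 16 + 16 + 16 + 16 = 78.

78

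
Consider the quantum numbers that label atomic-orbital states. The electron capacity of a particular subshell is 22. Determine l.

2(2l+1) = 22 ⇒ 2l+1 = 11 ⇒ l = 5.

l = 5 (h)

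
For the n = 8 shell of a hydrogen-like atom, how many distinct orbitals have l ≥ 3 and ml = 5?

3

Per l-value: l=5 → 1; l=6 → 1; l=7 → 1.
Total orbitals: 1 + 1 + 1 = 3.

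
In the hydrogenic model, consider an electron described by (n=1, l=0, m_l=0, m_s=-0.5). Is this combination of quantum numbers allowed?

Valid

n = 1 is a positive integer. l = 0 satisfies 0 ≤ l ≤ n−1 = 0. m_l = 0 lies in the range −l … +l (here 0). m_s = -1/2 is one of ±1/2.
All four constraints are satisfied.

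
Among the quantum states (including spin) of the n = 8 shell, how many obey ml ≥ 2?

With n = 8 the allowed l are 0, 1, …, 7.
The (l, ml) pairs meeting ml ≥ 2 give: l=2 → 1; l=3 → 2; l=4 → 3; l=5 → 4; l=6 → 5; l=7 → 6.
Orbitals: 1 + 2 + 3 + 4 + 5 + 6 = 21. Each orbital carries two spin states, so 21 × 2 = 42 states.

42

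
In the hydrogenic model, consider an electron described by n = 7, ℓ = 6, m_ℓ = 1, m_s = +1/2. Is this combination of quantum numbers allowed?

n = 7 is a positive integer. ℓ = 6 satisfies 0 ≤ ℓ ≤ n−1 = 6. m_ℓ = 1 lies in the range −ℓ … +ℓ (here −6 … 6). m_s = +1/2 is one of ±1/2.
All four constraints are satisfied.

Yes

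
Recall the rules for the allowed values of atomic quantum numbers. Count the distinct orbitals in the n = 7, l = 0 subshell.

A subshell has 2l+1 orbitals; with l = 0, that's 1.

1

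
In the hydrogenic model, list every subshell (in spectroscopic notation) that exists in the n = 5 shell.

5s, 5p, 5d, 5f, 5g

For n = 5, l runs from 0 to 4. In spectroscopic notation l = 0,1,2,… ↔ s,p,d,f,g,h,i, so the subshells are 5s, 5p, 5d, 5f, 5g.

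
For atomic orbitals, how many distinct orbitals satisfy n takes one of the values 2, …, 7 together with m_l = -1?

21

Per-shell orbital counts meeting the constraint:
n=2 → 1; n=3 → 2; n=4 → 3; n=5 → 4; n=6 → 5; n=7 → 6.
Total orbitals: 1 + 2 + 3 + 4 + 5 + 6 = 21.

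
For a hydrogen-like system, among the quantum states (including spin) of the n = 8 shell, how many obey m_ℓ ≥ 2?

42

Contributions: ℓ=2 → 1; ℓ=3 → 2; ℓ=4 → 3; ℓ=5 → 4; ℓ=6 → 5; ℓ=7 → 6.
Orbitals: 1 + 2 + 3 + 4 + 5 + 6 = 21. Each orbital carries two spin states, so 21 × 2 = 42 states.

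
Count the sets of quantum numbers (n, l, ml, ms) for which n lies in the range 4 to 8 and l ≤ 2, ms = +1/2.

Treat each shell separately and count matching orbitals:
n=4 → 9; n=5 → 9; n=6 → 9; n=7 → 9; n=8 → 9.
Orbitals: 9 + 9 + 9 + 9 + 9 = 45. With ms fixed to +1/2 there is one state per orbital, so 45 states.

45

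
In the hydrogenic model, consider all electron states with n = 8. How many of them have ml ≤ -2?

42

For n = 8, l ranges over 0 … 7.
Orbitals with ml ≤ -2, by l: l=2 → 1; l=3 → 2; l=4 → 3; l=5 → 4; l=6 → 5; l=7 → 6.
Orbitals: 1 + 2 + 3 + 4 + 5 + 6 = 21. Each orbital carries two spin states, so 21 × 2 = 42 states.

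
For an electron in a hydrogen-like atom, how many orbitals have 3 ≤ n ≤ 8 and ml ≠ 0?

166

Per-shell orbital counts meeting the constraint:
n=3 → 6; n=4 → 12; n=5 → 20; n=6 → 30; n=7 → 42; n=8 → 56.
Total orbitals: 6 + 12 + 20 + 30 + 42 + 56 = 166.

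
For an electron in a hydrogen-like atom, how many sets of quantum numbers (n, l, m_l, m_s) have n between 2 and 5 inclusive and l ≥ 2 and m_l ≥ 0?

Count contributing orbitals for each principal shell:
n=3 → 3; n=4 → 7; n=5 → 12.
Orbitals: 3 + 7 + 12 = 22. Including both spin states (m_s = ±1/2) gives 2 × 22 = 44 states.

44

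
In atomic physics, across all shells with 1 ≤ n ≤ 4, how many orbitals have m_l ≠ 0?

20

Count contributing orbitals for each principal shell:
n=2 → 2; n=3 → 6; n=4 → 12.
Total orbitals: 2 + 6 + 12 = 20.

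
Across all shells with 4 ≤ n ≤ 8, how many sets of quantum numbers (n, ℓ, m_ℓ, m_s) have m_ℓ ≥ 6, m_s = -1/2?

Treat each shell separately and count matching orbitals:
n=7 → 1; n=8 → 3.
Orbitals: 1 + 3 = 4. With m_s fixed to -1/2 there is one state per orbital, so 4 states.

4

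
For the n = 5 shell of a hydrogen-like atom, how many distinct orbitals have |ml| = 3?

4

Orbitals with |ml| = 3, by l: l=3 → 2; l=4 → 2.
Total orbitals: 2 + 2 = 4.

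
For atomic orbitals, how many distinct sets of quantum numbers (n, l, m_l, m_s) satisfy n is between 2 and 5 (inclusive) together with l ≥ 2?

76

Go shell by shell, enumerating (l, m_l) with l ≥ 2:
n=3 → 5; n=4 → 12; n=5 → 21.
Orbitals: 5 + 12 + 21 = 38. Including both spin states (m_s = ±1/2) gives 2 × 38 = 76 states.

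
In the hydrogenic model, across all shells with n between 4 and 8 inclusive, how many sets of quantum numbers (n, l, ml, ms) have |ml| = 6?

12

Per-shell orbital counts meeting the constraint:
n=7 → 2; n=8 → 4.
Orbitals: 2 + 4 = 6. Including both spin states (ms = ±1/2) gives 2 × 6 = 12 states.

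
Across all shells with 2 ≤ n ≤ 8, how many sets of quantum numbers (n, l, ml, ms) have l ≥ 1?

392

Go shell by shell, enumerating (l, ml) with l ≥ 1:
n=2 → 3; n=3 → 8; n=4 → 15; n=5 → 24; n=6 → 35; n=7 → 48; n=8 → 63.
Orbitals: 3 + 8 + 15 + 24 + 35 + 48 + 63 = 196. Including both spin states (ms = ±1/2) gives 2 × 196 = 392 states.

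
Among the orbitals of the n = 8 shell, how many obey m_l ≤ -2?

For n = 8, l ranges over 0 … 7.
Orbitals with m_l ≤ -2, by l: l=2 → 1; l=3 → 2; l=4 → 3; l=5 → 4; l=6 → 5; l=7 → 6.
Total orbitals: 1 + 2 + 3 + 4 + 5 + 6 = 21.

21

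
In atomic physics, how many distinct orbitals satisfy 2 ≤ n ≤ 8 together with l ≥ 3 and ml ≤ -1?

65

Count contributing orbitals for each principal shell:
n=4 → 3; n=5 → 7; n=6 → 12; n=7 → 18; n=8 → 25.
Total orbitals: 3 + 7 + 12 + 18 + 25 = 65.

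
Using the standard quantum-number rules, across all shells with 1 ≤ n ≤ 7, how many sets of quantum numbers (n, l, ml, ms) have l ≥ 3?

180

Count contributing orbitals for each principal shell:
n=4 → 7; n=5 → 16; n=6 → 27; n=7 → 40.
Orbitals: 7 + 16 + 27 + 40 = 90. Including both spin states (ms = ±1/2) gives 2 × 90 = 180 states.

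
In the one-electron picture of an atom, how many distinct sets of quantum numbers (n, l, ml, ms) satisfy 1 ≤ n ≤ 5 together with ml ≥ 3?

Treat each shell separately and count matching orbitals:
n=4 → 1; n=5 → 3.
Orbitals: 1 + 3 = 4. Including both spin states (ms = ±1/2) gives 2 × 4 = 8 states.

8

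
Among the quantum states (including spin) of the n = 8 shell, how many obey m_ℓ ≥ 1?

56

Go through ℓ = 0, …, 7 (the values permitted for n = 8).
The (ℓ, m_ℓ) pairs meeting m_ℓ ≥ 1 give: ℓ=1 → 1; ℓ=2 → 2; ℓ=3 → 3; ℓ=4 → 4; ℓ=5 → 5; ℓ=6 → 6; ℓ=7 → 7.
Orbitals: 1 + 2 + 3 + 4 + 5 + 6 + 7 = 28. Each orbital carries two spin states, so 28 × 2 = 56 states.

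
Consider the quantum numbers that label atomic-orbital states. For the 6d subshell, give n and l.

The leading integer gives n = 6; the letter 'd' means l = 2.

n = 6, l = 2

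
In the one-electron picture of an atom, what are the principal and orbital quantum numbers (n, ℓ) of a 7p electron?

The leading integer gives n = 7; the letter 'p' means ℓ = 1.

n = 7, ℓ = 1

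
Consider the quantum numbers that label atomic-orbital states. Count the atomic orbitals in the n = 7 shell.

The n = 7 shell contains n² = 7² = 49 orbitals.

49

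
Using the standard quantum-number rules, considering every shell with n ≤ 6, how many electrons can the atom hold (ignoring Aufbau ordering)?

Total orbitals = 1² + 2² + 3² + 4² + 5² + 6² = 91. Doubling for spin gives 182 electrons.

182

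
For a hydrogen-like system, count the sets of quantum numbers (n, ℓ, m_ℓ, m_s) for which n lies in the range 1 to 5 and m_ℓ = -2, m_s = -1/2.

6

Work shell by shell — for each n, count the (ℓ, m_ℓ) pairs that satisfy m_ℓ = -2:
n=3 → 1; n=4 → 2; n=5 → 3.
Orbitals: 1 + 2 + 3 = 6. With m_s fixed to -1/2 there is one state per orbital, so 6 states.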